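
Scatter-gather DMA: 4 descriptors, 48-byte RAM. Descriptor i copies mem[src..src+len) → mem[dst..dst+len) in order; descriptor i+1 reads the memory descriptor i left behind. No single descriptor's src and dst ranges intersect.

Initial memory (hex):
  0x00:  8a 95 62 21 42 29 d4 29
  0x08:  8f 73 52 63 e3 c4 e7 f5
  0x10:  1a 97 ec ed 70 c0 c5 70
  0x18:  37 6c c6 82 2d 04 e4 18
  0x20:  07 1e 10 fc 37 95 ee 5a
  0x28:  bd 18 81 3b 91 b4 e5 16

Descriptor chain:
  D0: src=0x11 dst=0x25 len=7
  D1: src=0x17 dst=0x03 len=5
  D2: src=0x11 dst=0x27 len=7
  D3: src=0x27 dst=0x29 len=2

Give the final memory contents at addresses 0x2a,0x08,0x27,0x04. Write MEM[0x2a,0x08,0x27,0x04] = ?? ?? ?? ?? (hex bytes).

MEM[0x2a,0x08,0x27,0x04] = ec 8f 97 37

[0] 0x11->0x25 len=7 : 97 ec ed 70 c0 c5 70
[1] 0x17->0x03 len=5 : 70 37 6c c6 82
[2] 0x11->0x27 len=7 : 97 ec ed 70 c0 c5 70
[3] 0x27->0x29 len=2 : 97 ec
query mem[0x2a]=0xec, mem[0x08]=0x8f, mem[0x27]=0x97, mem[0x04]=0x37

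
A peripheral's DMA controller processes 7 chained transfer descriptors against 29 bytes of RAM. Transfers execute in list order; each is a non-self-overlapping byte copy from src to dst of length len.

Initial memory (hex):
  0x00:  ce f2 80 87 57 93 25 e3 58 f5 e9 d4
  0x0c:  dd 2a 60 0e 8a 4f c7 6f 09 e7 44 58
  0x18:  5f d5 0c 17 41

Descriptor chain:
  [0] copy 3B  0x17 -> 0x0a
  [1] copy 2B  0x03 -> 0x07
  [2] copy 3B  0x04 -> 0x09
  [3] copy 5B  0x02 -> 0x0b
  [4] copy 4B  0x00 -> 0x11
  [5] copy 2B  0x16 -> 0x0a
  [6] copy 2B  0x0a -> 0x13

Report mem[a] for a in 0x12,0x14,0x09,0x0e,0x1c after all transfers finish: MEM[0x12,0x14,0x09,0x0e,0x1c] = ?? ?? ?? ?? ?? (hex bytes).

#0 dst[0x0a+3] := {0x58,0x5f,0xd5}
#1 dst[0x07+2] := {0x87,0x57}
#2 dst[0x09+3] := {0x57,0x93,0x25}
#3 dst[0x0b+5] := {0x80,0x87,0x57,0x93,0x25}
#4 dst[0x11+4] := {0xce,0xf2,0x80,0x87}
#5 dst[0x0a+2] := {0x44,0x58}
#6 dst[0x13+2] := {0x44,0x58}
query mem[0x12]=0xf2, mem[0x14]=0x58, mem[0x09]=0x57, mem[0x0e]=0x93, mem[0x1c]=0x41

MEM[0x12,0x14,0x09,0x0e,0x1c] = f2 58 57 93 41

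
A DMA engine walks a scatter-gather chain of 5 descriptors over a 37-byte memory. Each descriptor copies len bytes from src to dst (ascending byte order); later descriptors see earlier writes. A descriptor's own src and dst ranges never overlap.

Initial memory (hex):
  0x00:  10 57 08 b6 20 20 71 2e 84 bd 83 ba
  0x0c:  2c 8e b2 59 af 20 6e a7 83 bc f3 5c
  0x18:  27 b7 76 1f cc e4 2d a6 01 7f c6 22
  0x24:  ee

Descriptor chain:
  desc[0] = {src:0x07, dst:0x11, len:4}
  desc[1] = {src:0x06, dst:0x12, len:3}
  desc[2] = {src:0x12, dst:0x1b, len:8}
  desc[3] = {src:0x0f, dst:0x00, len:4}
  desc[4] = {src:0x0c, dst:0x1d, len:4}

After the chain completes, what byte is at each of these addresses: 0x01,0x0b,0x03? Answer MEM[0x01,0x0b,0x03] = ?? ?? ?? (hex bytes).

D0: mem[0x11..0x14] <- [2e 84 bd 83]
D1: mem[0x12..0x14] <- [71 2e 84]
D2: mem[0x1b..0x22] <- [71 2e 84 bc f3 5c 27 b7]
D3: mem[0x00..0x03] <- [59 af 2e 71]
D4: mem[0x1d..0x20] <- [2c 8e b2 59]
query mem[0x01]=0xaf, mem[0x0b]=0xba, mem[0x03]=0x71

MEM[0x01,0x0b,0x03] = af ba 71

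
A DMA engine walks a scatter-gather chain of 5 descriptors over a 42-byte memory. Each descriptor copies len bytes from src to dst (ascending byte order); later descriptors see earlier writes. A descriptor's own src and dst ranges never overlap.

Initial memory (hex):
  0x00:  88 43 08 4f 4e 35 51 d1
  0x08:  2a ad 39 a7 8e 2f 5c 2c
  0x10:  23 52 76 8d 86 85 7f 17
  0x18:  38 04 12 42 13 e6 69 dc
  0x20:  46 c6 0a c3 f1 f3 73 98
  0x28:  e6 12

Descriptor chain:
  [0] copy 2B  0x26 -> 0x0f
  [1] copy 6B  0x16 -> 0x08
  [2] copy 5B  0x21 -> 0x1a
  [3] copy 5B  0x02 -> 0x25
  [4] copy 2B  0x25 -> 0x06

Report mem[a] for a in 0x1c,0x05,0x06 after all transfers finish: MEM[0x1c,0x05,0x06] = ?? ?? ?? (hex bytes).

MEM[0x1c,0x05,0x06] = c3 35 08

  after D0: wrote 2B at 0x0f = 7398
  after D1: wrote 6B at 0x08 = 7f1738041242
  after D2: wrote 5B at 0x1a = c60ac3f1f3
  after D3: wrote 5B at 0x25 = 084f4e3551
  after D4: wrote 2B at 0x06 = 084f
query mem[0x1c]=0xc3, mem[0x05]=0x35, mem[0x06]=0x08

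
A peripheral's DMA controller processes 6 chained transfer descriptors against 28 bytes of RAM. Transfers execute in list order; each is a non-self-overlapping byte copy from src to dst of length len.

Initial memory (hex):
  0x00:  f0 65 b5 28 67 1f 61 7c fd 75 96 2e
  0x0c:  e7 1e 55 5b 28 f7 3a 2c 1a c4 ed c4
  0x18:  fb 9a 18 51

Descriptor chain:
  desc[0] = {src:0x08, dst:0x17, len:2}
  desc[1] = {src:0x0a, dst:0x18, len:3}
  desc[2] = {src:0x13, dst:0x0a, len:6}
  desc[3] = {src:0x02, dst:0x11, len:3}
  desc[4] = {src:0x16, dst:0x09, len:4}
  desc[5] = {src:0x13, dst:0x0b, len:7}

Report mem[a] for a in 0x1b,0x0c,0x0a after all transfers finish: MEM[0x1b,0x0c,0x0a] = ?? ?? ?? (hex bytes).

MEM[0x1b,0x0c,0x0a] = 51 1a fd

D0: mem[0x17..0x18] <- [fd 75]
D1: mem[0x18..0x1a] <- [96 2e e7]
D2: mem[0x0a..0x0f] <- [2c 1a c4 ed fd 96]
D3: mem[0x11..0x13] <- [b5 28 67]
D4: mem[0x09..0x0c] <- [ed fd 96 2e]
D5: mem[0x0b..0x11] <- [67 1a c4 ed fd 96 2e]
query mem[0x1b]=0x51, mem[0x0c]=0x1a, mem[0x0a]=0xfd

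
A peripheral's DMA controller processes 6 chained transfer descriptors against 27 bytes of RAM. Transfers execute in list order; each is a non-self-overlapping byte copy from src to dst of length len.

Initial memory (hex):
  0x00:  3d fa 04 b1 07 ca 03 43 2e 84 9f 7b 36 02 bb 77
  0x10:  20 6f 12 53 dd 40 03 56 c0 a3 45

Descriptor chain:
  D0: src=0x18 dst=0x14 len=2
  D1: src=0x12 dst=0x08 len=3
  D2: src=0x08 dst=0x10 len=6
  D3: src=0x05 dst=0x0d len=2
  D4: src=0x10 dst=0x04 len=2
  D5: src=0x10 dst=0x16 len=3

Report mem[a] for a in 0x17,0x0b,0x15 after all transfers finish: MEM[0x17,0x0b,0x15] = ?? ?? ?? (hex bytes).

  after D0: wrote 2B at 0x14 = c0a3
  after D1: wrote 3B at 0x08 = 1253c0
  after D2: wrote 6B at 0x10 = 1253c07b3602
  after D3: wrote 2B at 0x0d = ca03
  after D4: wrote 2B at 0x04 = 1253
  after D5: wrote 3B at 0x16 = 1253c0
query mem[0x17]=0x53, mem[0x0b]=0x7b, mem[0x15]=0x02

MEM[0x17,0x0b,0x15] = 53 7b 02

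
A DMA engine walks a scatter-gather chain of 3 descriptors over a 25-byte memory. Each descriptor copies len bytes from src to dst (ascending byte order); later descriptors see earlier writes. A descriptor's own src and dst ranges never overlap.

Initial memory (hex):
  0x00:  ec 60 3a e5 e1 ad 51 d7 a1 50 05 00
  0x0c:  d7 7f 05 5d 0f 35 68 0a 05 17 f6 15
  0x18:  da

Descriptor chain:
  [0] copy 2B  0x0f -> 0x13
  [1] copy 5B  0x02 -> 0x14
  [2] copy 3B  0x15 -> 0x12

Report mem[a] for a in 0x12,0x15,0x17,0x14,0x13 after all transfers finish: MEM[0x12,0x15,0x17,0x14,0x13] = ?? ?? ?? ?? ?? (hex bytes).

[0] 0x0f->0x13 len=2 : 5d 0f
[1] 0x02->0x14 len=5 : 3a e5 e1 ad 51
[2] 0x15->0x12 len=3 : e5 e1 ad
query mem[0x12]=0xe5, mem[0x15]=0xe5, mem[0x17]=0xad, mem[0x14]=0xad, mem[0x13]=0xe1

MEM[0x12,0x15,0x17,0x14,0x13] = e5 e5 ad ad e1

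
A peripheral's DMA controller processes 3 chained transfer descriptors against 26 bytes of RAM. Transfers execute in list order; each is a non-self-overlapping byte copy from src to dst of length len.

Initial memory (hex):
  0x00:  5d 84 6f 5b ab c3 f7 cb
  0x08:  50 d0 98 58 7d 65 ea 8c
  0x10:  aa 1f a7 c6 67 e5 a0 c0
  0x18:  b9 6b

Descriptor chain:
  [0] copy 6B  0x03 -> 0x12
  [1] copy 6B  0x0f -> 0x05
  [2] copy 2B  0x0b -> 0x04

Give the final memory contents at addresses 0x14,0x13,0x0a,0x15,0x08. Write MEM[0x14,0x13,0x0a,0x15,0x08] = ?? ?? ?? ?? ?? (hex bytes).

MEM[0x14,0x13,0x0a,0x15,0x08] = c3 ab c3 f7 5b

#0 dst[0x12+6] := {0x5b,0xab,0xc3,0xf7,0xcb,0x50}
#1 dst[0x05+6] := {0x8c,0xaa,0x1f,0x5b,0xab,0xc3}
#2 dst[0x04+2] := {0x58,0x7d}
query mem[0x14]=0xc3, mem[0x13]=0xab, mem[0x0a]=0xc3, mem[0x15]=0xf7, mem[0x08]=0x5b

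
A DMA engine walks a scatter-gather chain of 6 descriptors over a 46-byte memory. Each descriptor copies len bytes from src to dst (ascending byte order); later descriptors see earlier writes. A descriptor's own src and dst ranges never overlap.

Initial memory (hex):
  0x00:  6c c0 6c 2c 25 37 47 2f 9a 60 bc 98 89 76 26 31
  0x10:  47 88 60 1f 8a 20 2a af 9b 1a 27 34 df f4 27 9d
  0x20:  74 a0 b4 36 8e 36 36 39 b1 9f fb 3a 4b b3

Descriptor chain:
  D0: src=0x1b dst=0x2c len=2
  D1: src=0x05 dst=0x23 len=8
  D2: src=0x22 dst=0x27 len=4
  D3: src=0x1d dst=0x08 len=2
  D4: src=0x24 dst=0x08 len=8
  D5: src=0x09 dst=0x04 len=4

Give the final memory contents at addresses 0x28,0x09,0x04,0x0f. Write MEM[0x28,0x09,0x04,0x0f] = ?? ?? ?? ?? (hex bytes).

D0: mem[0x2c..0x2d] <- [34 df]
D1: mem[0x23..0x2a] <- [37 47 2f 9a 60 bc 98 89]
D2: mem[0x27..0x2a] <- [b4 37 47 2f]
D3: mem[0x08..0x09] <- [f4 27]
D4: mem[0x08..0x0f] <- [47 2f 9a b4 37 47 2f 3a]
D5: mem[0x04..0x07] <- [2f 9a b4 37]
query mem[0x28]=0x37, mem[0x09]=0x2f, mem[0x04]=0x2f, mem[0x0f]=0x3a

MEM[0x28,0x09,0x04,0x0f] = 37 2f 2f 3a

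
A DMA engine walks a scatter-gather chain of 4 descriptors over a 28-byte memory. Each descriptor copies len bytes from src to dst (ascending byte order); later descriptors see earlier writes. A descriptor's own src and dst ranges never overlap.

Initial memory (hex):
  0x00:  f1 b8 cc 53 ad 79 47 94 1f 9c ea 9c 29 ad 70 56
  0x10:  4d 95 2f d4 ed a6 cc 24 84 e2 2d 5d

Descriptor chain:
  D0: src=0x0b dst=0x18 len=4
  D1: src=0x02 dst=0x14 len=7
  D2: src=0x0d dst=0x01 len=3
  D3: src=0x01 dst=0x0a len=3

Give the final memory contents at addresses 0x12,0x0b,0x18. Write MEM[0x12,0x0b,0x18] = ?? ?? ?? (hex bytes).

MEM[0x12,0x0b,0x18] = 2f 70 47

[0] 0x0b->0x18 len=4 : 9c 29 ad 70
[1] 0x02->0x14 len=7 : cc 53 ad 79 47 94 1f
[2] 0x0d->0x01 len=3 : ad 70 56
[3] 0x01->0x0a len=3 : ad 70 56
query mem[0x12]=0x2f, mem[0x0b]=0x70, mem[0x18]=0x47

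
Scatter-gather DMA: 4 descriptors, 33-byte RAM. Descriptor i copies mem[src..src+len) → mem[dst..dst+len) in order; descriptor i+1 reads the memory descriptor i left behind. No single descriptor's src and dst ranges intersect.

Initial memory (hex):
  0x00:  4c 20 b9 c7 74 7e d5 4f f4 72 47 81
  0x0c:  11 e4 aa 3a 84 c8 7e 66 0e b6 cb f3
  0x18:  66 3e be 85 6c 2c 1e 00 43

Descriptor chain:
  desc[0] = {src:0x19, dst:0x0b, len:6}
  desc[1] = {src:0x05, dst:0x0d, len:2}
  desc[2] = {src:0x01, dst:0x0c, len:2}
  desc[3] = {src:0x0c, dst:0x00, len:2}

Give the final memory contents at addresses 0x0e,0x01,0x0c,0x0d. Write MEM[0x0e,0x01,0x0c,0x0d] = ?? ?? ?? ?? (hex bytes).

[0] 0x19->0x0b len=6 : 3e be 85 6c 2c 1e
[1] 0x05->0x0d len=2 : 7e d5
[2] 0x01->0x0c len=2 : 20 b9
[3] 0x0c->0x00 len=2 : 20 b9
query mem[0x0e]=0xd5, mem[0x01]=0xb9, mem[0x0c]=0x20, mem[0x0d]=0xb9

MEM[0x0e,0x01,0x0c,0x0d] = d5 b9 20 b9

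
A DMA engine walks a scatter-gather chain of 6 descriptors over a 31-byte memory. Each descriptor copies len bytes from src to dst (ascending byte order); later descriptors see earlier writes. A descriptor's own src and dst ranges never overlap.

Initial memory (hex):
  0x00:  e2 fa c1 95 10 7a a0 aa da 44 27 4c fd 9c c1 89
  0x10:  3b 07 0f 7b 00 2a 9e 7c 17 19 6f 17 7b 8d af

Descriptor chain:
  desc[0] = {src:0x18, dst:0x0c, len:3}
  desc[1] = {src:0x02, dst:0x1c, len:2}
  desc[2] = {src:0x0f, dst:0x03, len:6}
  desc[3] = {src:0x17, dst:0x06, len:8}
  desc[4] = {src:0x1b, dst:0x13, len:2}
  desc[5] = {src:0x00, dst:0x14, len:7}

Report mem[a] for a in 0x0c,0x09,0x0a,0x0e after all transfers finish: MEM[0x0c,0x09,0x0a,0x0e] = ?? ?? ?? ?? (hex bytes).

D0: mem[0x0c..0x0e] <- [17 19 6f]
D1: mem[0x1c..0x1d] <- [c1 95]
D2: mem[0x03..0x08] <- [89 3b 07 0f 7b 00]
D3: mem[0x06..0x0d] <- [7c 17 19 6f 17 c1 95 af]
D4: mem[0x13..0x14] <- [17 c1]
D5: mem[0x14..0x1a] <- [e2 fa c1 89 3b 07 7c]
query mem[0x0c]=0x95, mem[0x09]=0x6f, mem[0x0a]=0x17, mem[0x0e]=0x6f

MEM[0x0c,0x09,0x0a,0x0e] = 95 6f 17 6f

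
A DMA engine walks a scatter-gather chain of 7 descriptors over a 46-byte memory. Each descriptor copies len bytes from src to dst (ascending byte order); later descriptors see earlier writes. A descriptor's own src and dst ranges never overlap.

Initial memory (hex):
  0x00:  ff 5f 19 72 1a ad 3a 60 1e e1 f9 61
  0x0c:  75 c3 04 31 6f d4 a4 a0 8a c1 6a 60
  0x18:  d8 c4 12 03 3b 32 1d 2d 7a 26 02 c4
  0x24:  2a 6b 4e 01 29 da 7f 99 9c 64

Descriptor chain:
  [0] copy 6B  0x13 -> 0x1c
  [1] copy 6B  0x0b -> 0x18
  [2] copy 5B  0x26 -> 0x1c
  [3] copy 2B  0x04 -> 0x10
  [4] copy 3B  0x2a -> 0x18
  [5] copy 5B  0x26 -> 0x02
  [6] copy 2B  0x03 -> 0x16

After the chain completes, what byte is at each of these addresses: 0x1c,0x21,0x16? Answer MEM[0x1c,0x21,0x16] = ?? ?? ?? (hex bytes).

MEM[0x1c,0x21,0x16] = 4e d8 01

#0 dst[0x1c+6] := {0xa0,0x8a,0xc1,0x6a,0x60,0xd8}
#1 dst[0x18+6] := {0x61,0x75,0xc3,0x04,0x31,0x6f}
#2 dst[0x1c+5] := {0x4e,0x01,0x29,0xda,0x7f}
#3 dst[0x10+2] := {0x1a,0xad}
#4 dst[0x18+3] := {0x7f,0x99,0x9c}
#5 dst[0x02+5] := {0x4e,0x01,0x29,0xda,0x7f}
#6 dst[0x16+2] := {0x01,0x29}
query mem[0x1c]=0x4e, mem[0x21]=0xd8, mem[0x16]=0x01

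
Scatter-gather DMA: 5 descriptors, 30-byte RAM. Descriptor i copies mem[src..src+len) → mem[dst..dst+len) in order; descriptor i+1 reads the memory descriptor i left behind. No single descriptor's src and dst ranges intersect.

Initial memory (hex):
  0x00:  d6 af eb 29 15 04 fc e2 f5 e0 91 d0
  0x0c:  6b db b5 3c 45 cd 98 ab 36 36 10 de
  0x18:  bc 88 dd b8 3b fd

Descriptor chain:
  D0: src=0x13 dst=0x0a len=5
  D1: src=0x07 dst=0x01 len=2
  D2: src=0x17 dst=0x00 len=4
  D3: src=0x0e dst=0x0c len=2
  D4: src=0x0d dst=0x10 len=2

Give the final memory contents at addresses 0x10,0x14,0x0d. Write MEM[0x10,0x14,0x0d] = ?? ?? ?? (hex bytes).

MEM[0x10,0x14,0x0d] = 3c 36 3c

#0 dst[0x0a+5] := {0xab,0x36,0x36,0x10,0xde}
#1 dst[0x01+2] := {0xe2,0xf5}
#2 dst[0x00+4] := {0xde,0xbc,0x88,0xdd}
#3 dst[0x0c+2] := {0xde,0x3c}
#4 dst[0x10+2] := {0x3c,0xde}
query mem[0x10]=0x3c, mem[0x14]=0x36, mem[0x0d]=0x3c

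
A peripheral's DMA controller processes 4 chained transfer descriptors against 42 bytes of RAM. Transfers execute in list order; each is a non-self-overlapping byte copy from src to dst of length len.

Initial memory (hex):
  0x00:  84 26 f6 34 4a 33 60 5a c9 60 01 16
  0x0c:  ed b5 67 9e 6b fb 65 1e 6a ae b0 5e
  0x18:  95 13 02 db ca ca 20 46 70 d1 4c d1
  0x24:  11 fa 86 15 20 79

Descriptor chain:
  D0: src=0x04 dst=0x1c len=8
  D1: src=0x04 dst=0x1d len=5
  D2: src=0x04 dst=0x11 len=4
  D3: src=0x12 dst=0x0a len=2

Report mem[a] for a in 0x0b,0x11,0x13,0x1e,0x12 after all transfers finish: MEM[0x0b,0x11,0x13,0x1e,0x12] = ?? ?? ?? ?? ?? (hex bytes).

MEM[0x0b,0x11,0x13,0x1e,0x12] = 60 4a 60 33 33

D0: mem[0x1c..0x23] <- [4a 33 60 5a c9 60 01 16]
D1: mem[0x1d..0x21] <- [4a 33 60 5a c9]
D2: mem[0x11..0x14] <- [4a 33 60 5a]
D3: mem[0x0a..0x0b] <- [33 60]
query mem[0x0b]=0x60, mem[0x11]=0x4a, mem[0x13]=0x60, mem[0x1e]=0x33, mem[0x12]=0x33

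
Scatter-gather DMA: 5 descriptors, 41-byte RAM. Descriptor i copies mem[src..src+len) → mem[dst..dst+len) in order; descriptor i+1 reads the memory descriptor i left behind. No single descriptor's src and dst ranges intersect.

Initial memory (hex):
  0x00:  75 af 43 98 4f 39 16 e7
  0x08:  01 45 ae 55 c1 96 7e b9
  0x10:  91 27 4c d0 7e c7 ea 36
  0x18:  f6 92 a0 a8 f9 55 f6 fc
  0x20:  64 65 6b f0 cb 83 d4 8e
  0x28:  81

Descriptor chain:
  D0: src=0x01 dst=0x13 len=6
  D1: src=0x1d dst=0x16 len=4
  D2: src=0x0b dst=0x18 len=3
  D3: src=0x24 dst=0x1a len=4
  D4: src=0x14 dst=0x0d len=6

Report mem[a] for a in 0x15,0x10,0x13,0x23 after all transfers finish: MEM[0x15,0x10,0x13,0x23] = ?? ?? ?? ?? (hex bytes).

[0] 0x01->0x13 len=6 : af 43 98 4f 39 16
[1] 0x1d->0x16 len=4 : 55 f6 fc 64
[2] 0x0b->0x18 len=3 : 55 c1 96
[3] 0x24->0x1a len=4 : cb 83 d4 8e
[4] 0x14->0x0d len=6 : 43 98 55 f6 55 c1
query mem[0x15]=0x98, mem[0x10]=0xf6, mem[0x13]=0xaf, mem[0x23]=0xf0

MEM[0x15,0x10,0x13,0x23] = 98 f6 af f0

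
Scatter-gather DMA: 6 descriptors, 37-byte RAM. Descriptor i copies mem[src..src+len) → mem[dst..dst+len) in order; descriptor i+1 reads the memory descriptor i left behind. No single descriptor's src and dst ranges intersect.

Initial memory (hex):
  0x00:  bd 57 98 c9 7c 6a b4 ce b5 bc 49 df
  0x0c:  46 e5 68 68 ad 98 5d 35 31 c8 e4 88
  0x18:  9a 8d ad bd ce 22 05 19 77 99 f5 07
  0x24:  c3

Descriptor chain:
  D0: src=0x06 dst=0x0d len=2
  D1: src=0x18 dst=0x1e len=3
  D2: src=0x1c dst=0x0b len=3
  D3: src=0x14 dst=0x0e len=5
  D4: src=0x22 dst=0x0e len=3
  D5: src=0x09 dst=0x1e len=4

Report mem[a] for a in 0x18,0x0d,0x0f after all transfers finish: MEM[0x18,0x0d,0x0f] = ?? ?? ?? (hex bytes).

MEM[0x18,0x0d,0x0f] = 9a 9a 07

#0 dst[0x0d+2] := {0xb4,0xce}
#1 dst[0x1e+3] := {0x9a,0x8d,0xad}
#2 dst[0x0b+3] := {0xce,0x22,0x9a}
#3 dst[0x0e+5] := {0x31,0xc8,0xe4,0x88,0x9a}
#4 dst[0x0e+3] := {0xf5,0x07,0xc3}
#5 dst[0x1e+4] := {0xbc,0x49,0xce,0x22}
query mem[0x18]=0x9a, mem[0x0d]=0x9a, mem[0x0f]=0x07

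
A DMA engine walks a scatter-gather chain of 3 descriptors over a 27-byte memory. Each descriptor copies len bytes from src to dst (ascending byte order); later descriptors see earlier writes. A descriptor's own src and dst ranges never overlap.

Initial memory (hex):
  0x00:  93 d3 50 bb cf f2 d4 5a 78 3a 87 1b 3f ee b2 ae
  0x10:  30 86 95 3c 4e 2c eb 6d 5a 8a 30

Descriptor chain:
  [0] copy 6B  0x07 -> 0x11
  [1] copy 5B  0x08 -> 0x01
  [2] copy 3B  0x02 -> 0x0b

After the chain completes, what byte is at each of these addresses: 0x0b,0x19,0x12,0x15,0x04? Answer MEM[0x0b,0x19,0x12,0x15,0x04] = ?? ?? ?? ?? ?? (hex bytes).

D0: mem[0x11..0x16] <- [5a 78 3a 87 1b 3f]
D1: mem[0x01..0x05] <- [78 3a 87 1b 3f]
D2: mem[0x0b..0x0d] <- [3a 87 1b]
query mem[0x0b]=0x3a, mem[0x19]=0x8a, mem[0x12]=0x78, mem[0x15]=0x1b, mem[0x04]=0x1b

MEM[0x0b,0x19,0x12,0x15,0x04] = 3a 8a 78 1b 1b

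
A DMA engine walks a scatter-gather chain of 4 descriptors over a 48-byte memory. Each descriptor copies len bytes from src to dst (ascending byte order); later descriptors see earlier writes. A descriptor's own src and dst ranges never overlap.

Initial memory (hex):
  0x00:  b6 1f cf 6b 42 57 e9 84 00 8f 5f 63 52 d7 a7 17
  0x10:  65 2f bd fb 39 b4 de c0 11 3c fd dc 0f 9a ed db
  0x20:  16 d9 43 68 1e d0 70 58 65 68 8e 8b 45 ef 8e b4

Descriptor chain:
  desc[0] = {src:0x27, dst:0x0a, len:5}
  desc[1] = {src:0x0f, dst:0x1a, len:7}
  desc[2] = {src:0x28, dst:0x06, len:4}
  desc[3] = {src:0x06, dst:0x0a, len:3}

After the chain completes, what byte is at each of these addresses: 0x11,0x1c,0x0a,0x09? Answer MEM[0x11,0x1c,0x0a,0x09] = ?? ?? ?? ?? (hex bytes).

#0 dst[0x0a+5] := {0x58,0x65,0x68,0x8e,0x8b}
#1 dst[0x1a+7] := {0x17,0x65,0x2f,0xbd,0xfb,0x39,0xb4}
#2 dst[0x06+4] := {0x65,0x68,0x8e,0x8b}
#3 dst[0x0a+3] := {0x65,0x68,0x8e}
query mem[0x11]=0x2f, mem[0x1c]=0x2f, mem[0x0a]=0x65, mem[0x09]=0x8b

MEM[0x11,0x1c,0x0a,0x09] = 2f 2f 65 8b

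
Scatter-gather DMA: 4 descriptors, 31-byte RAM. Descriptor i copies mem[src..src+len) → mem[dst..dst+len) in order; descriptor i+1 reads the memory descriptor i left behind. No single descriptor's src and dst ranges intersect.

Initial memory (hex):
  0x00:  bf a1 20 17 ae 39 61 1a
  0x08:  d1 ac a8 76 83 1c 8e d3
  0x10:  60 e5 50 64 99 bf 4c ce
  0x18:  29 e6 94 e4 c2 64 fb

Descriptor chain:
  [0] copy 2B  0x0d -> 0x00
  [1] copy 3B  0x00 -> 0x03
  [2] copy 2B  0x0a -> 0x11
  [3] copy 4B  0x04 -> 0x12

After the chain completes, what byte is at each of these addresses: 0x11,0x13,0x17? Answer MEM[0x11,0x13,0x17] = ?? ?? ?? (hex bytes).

MEM[0x11,0x13,0x17] = a8 20 ce

D0: mem[0x00..0x01] <- [1c 8e]
D1: mem[0x03..0x05] <- [1c 8e 20]
D2: mem[0x11..0x12] <- [a8 76]
D3: mem[0x12..0x15] <- [8e 20 61 1a]
query mem[0x11]=0xa8, mem[0x13]=0x20, mem[0x17]=0xce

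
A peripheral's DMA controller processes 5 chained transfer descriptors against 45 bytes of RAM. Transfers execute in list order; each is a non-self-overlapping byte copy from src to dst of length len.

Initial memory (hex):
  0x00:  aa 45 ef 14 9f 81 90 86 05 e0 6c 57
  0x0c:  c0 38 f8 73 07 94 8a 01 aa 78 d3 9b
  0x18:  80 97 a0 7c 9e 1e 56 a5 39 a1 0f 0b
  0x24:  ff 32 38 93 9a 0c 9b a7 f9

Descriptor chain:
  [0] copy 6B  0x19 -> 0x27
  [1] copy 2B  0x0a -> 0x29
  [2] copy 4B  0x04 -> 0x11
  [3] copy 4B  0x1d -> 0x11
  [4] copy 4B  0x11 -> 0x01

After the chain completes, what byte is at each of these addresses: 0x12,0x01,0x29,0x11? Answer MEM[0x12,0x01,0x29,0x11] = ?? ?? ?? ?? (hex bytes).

  after D0: wrote 6B at 0x27 = 97a07c9e1e56
  after D1: wrote 2B at 0x29 = 6c57
  after D2: wrote 4B at 0x11 = 9f819086
  after D3: wrote 4B at 0x11 = 1e56a539
  after D4: wrote 4B at 0x01 = 1e56a539
query mem[0x12]=0x56, mem[0x01]=0x1e, mem[0x29]=0x6c, mem[0x11]=0x1e

MEM[0x12,0x01,0x29,0x11] = 56 1e 6c 1e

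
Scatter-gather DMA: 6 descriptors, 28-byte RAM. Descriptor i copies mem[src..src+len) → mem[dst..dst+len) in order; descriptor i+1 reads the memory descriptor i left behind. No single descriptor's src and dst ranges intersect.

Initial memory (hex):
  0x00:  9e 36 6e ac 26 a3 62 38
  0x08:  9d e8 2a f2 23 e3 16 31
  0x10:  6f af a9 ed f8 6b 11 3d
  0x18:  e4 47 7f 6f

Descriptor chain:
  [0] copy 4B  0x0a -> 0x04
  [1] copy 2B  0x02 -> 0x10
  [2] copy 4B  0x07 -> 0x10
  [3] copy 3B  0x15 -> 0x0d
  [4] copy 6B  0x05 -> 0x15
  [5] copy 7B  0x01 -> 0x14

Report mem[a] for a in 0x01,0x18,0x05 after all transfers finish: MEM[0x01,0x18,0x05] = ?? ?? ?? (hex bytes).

MEM[0x01,0x18,0x05] = 36 f2 f2

D0: mem[0x04..0x07] <- [2a f2 23 e3]
D1: mem[0x10..0x11] <- [6e ac]
D2: mem[0x10..0x13] <- [e3 9d e8 2a]
D3: mem[0x0d..0x0f] <- [6b 11 3d]
D4: mem[0x15..0x1a] <- [f2 23 e3 9d e8 2a]
D5: mem[0x14..0x1a] <- [36 6e ac 2a f2 23 e3]
query mem[0x01]=0x36, mem[0x18]=0xf2, mem[0x05]=0xf2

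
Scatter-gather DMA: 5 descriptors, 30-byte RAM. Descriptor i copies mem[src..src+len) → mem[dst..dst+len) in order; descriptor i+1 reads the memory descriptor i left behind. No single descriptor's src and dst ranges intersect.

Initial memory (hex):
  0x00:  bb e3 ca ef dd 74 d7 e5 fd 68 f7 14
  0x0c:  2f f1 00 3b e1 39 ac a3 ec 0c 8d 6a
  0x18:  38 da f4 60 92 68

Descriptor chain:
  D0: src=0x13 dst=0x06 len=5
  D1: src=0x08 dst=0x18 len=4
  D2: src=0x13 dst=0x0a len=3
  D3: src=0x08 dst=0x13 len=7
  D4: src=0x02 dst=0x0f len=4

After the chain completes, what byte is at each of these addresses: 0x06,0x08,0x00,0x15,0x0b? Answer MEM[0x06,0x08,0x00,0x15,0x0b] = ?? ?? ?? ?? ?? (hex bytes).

MEM[0x06,0x08,0x00,0x15,0x0b] = a3 0c bb a3 ec

D0: mem[0x06..0x0a] <- [a3 ec 0c 8d 6a]
D1: mem[0x18..0x1b] <- [0c 8d 6a 14]
D2: mem[0x0a..0x0c] <- [a3 ec 0c]
D3: mem[0x13..0x19] <- [0c 8d a3 ec 0c f1 00]
D4: mem[0x0f..0x12] <- [ca ef dd 74]
query mem[0x06]=0xa3, mem[0x08]=0x0c, mem[0x00]=0xbb, mem[0x15]=0xa3, mem[0x0b]=0xec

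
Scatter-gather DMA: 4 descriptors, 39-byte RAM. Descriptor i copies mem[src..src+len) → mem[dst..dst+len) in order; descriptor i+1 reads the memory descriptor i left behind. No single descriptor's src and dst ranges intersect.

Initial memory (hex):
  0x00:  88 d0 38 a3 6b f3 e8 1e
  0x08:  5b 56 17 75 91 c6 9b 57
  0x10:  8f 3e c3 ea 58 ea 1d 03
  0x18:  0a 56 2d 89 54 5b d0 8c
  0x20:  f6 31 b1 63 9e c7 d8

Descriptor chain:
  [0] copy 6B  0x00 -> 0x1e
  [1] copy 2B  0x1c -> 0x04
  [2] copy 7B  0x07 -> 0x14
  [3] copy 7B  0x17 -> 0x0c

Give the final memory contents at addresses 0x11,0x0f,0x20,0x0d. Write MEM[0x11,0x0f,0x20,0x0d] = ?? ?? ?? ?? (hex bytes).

D0: mem[0x1e..0x23] <- [88 d0 38 a3 6b f3]
D1: mem[0x04..0x05] <- [54 5b]
D2: mem[0x14..0x1a] <- [1e 5b 56 17 75 91 c6]
D3: mem[0x0c..0x12] <- [17 75 91 c6 89 54 5b]
query mem[0x11]=0x54, mem[0x0f]=0xc6, mem[0x20]=0x38, mem[0x0d]=0x75

MEM[0x11,0x0f,0x20,0x0d] = 54 c6 38 75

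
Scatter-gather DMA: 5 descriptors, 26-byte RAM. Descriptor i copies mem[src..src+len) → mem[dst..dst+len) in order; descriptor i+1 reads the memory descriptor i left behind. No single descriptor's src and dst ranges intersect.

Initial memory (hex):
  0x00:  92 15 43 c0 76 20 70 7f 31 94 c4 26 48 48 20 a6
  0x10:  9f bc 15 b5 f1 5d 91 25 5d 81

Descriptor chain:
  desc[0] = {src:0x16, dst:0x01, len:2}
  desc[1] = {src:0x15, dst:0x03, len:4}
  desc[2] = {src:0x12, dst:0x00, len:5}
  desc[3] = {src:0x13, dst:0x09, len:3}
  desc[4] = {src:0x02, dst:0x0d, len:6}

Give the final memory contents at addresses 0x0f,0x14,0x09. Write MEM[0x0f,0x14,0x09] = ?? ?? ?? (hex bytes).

MEM[0x0f,0x14,0x09] = 91 f1 b5

#0 dst[0x01+2] := {0x91,0x25}
#1 dst[0x03+4] := {0x5d,0x91,0x25,0x5d}
#2 dst[0x00+5] := {0x15,0xb5,0xf1,0x5d,0x91}
#3 dst[0x09+3] := {0xb5,0xf1,0x5d}
#4 dst[0x0d+6] := {0xf1,0x5d,0x91,0x25,0x5d,0x7f}
query mem[0x0f]=0x91, mem[0x14]=0xf1, mem[0x09]=0xb5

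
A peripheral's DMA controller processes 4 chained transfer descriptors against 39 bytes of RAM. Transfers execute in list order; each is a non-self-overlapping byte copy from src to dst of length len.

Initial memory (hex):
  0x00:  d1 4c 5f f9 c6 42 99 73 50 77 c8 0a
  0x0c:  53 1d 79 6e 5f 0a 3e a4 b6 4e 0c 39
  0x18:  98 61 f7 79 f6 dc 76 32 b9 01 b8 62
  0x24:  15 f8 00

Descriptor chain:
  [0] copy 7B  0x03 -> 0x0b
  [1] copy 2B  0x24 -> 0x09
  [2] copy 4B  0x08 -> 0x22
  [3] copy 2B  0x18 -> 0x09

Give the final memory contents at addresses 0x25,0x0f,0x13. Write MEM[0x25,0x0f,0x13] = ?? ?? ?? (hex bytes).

MEM[0x25,0x0f,0x13] = f9 73 a4

  after D0: wrote 7B at 0x0b = f9c64299735077
  after D1: wrote 2B at 0x09 = 15f8
  after D2: wrote 4B at 0x22 = 5015f8f9
  after D3: wrote 2B at 0x09 = 9861
query mem[0x25]=0xf9, mem[0x0f]=0x73, mem[0x13]=0xa4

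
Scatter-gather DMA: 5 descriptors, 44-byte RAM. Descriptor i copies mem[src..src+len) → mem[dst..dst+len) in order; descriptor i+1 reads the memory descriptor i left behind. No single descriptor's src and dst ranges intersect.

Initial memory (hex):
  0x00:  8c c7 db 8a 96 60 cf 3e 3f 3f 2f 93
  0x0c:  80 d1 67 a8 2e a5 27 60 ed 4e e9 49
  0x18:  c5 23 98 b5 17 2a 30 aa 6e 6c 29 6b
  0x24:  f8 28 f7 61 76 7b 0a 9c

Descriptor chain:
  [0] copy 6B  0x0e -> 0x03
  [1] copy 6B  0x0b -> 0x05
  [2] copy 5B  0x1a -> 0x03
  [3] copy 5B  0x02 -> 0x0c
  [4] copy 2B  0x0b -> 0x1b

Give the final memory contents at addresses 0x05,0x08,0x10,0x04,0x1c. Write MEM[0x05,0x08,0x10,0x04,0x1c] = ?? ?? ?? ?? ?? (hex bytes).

MEM[0x05,0x08,0x10,0x04,0x1c] = 17 67 2a b5 db

#0 dst[0x03+6] := {0x67,0xa8,0x2e,0xa5,0x27,0x60}
#1 dst[0x05+6] := {0x93,0x80,0xd1,0x67,0xa8,0x2e}
#2 dst[0x03+5] := {0x98,0xb5,0x17,0x2a,0x30}
#3 dst[0x0c+5] := {0xdb,0x98,0xb5,0x17,0x2a}
#4 dst[0x1b+2] := {0x93,0xdb}
query mem[0x05]=0x17, mem[0x08]=0x67, mem[0x10]=0x2a, mem[0x04]=0xb5, mem[0x1c]=0xdb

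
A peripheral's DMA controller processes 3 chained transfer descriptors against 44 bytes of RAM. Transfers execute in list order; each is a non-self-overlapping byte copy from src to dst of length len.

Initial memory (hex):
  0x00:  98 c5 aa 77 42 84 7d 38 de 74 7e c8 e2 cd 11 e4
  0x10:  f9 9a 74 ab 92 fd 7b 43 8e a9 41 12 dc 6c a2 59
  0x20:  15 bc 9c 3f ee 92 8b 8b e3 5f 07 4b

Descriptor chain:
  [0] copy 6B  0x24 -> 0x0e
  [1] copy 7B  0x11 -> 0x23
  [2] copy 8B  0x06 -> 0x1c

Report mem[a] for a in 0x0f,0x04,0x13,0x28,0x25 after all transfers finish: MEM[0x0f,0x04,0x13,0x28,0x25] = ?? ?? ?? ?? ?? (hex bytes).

[0] 0x24->0x0e len=6 : ee 92 8b 8b e3 5f
[1] 0x11->0x23 len=7 : 8b e3 5f 92 fd 7b 43
[2] 0x06->0x1c len=8 : 7d 38 de 74 7e c8 e2 cd
query mem[0x0f]=0x92, mem[0x04]=0x42, mem[0x13]=0x5f, mem[0x28]=0x7b, mem[0x25]=0x5f

MEM[0x0f,0x04,0x13,0x28,0x25] = 92 42 5f 7b 5f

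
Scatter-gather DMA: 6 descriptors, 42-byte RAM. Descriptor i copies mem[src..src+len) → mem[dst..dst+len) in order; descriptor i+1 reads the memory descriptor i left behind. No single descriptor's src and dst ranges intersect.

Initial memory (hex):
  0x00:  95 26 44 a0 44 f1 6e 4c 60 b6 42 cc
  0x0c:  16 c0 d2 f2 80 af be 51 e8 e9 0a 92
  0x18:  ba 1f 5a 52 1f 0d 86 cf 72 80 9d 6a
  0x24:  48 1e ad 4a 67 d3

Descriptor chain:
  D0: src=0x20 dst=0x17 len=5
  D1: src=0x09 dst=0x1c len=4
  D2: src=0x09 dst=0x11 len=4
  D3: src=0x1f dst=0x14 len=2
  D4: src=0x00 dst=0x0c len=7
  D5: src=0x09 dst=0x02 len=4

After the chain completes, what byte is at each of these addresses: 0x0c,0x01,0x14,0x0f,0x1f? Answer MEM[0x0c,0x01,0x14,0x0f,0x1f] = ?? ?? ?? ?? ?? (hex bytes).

MEM[0x0c,0x01,0x14,0x0f,0x1f] = 95 26 16 a0 16

#0 dst[0x17+5] := {0x72,0x80,0x9d,0x6a,0x48}
#1 dst[0x1c+4] := {0xb6,0x42,0xcc,0x16}
#2 dst[0x11+4] := {0xb6,0x42,0xcc,0x16}
#3 dst[0x14+2] := {0x16,0x72}
#4 dst[0x0c+7] := {0x95,0x26,0x44,0xa0,0x44,0xf1,0x6e}
#5 dst[0x02+4] := {0xb6,0x42,0xcc,0x95}
query mem[0x0c]=0x95, mem[0x01]=0x26, mem[0x14]=0x16, mem[0x0f]=0xa0, mem[0x1f]=0x16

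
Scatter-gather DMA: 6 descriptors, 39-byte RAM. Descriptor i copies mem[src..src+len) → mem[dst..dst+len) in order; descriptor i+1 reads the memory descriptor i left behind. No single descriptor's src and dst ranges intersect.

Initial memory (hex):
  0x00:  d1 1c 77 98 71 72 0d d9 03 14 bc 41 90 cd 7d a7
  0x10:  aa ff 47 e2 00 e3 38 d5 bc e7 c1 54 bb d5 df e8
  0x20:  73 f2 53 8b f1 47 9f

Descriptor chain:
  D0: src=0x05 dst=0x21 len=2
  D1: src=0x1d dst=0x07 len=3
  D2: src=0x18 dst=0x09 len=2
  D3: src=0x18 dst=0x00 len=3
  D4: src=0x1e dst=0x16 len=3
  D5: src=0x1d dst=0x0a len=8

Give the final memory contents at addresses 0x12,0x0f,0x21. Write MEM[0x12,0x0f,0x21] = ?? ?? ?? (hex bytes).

MEM[0x12,0x0f,0x21] = 47 0d 72

D0: mem[0x21..0x22] <- [72 0d]
D1: mem[0x07..0x09] <- [d5 df e8]
D2: mem[0x09..0x0a] <- [bc e7]
D3: mem[0x00..0x02] <- [bc e7 c1]
D4: mem[0x16..0x18] <- [df e8 73]
D5: mem[0x0a..0x11] <- [d5 df e8 73 72 0d 8b f1]
query mem[0x12]=0x47, mem[0x0f]=0x0d, mem[0x21]=0x72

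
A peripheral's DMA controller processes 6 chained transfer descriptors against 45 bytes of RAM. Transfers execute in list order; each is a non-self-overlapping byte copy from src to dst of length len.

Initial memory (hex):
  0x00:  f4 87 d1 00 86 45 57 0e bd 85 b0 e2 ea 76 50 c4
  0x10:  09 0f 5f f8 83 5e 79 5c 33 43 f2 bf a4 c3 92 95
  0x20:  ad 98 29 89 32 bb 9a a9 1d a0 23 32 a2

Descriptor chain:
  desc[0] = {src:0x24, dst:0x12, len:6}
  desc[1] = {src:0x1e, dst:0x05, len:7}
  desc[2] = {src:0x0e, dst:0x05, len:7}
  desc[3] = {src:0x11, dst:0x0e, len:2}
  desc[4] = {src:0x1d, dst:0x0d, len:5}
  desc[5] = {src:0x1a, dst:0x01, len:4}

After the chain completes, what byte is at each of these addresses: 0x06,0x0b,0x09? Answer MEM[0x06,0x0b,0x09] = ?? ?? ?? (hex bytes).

  after D0: wrote 6B at 0x12 = 32bb9aa91da0
  after D1: wrote 7B at 0x05 = 9295ad98298932
  after D2: wrote 7B at 0x05 = 50c4090f32bb9a
  after D3: wrote 2B at 0x0e = 0f32
  after D4: wrote 5B at 0x0d = c39295ad98
  after D5: wrote 4B at 0x01 = f2bfa4c3
query mem[0x06]=0xc4, mem[0x0b]=0x9a, mem[0x09]=0x32

MEM[0x06,0x0b,0x09] = c4 9a 32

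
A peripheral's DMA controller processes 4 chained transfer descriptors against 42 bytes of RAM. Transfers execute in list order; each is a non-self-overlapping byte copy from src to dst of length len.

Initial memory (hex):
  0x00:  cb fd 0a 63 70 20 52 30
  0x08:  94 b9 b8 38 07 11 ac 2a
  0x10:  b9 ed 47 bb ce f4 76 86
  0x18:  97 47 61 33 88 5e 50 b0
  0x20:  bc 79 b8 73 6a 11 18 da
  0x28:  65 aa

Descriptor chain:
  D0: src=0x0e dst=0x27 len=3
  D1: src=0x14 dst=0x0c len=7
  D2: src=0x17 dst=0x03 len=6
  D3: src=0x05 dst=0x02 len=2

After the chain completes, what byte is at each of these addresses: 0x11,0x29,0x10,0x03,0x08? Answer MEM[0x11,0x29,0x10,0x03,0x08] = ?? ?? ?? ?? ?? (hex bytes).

D0: mem[0x27..0x29] <- [ac 2a b9]
D1: mem[0x0c..0x12] <- [ce f4 76 86 97 47 61]
D2: mem[0x03..0x08] <- [86 97 47 61 33 88]
D3: mem[0x02..0x03] <- [47 61]
query mem[0x11]=0x47, mem[0x29]=0xb9, mem[0x10]=0x97, mem[0x03]=0x61, mem[0x08]=0x88

MEM[0x11,0x29,0x10,0x03,0x08] = 47 b9 97 61 88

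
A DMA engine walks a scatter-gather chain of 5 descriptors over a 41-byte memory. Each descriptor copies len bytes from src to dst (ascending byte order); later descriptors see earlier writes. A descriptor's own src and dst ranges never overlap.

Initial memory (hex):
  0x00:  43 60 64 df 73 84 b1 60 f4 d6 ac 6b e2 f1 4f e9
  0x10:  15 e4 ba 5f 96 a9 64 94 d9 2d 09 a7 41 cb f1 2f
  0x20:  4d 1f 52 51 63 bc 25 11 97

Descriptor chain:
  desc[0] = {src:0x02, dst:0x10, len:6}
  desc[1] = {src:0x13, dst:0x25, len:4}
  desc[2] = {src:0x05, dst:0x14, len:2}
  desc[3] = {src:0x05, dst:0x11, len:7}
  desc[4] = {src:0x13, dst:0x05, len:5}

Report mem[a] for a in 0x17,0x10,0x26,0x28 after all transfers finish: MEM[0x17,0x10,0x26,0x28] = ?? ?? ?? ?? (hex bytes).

MEM[0x17,0x10,0x26,0x28] = 6b 64 b1 64

  after D0: wrote 6B at 0x10 = 64df7384b160
  after D1: wrote 4B at 0x25 = 84b16064
  after D2: wrote 2B at 0x14 = 84b1
  after D3: wrote 7B at 0x11 = 84b160f4d6ac6b
  after D4: wrote 5B at 0x05 = 60f4d6ac6b
query mem[0x17]=0x6b, mem[0x10]=0x64, mem[0x26]=0xb1, mem[0x28]=0x64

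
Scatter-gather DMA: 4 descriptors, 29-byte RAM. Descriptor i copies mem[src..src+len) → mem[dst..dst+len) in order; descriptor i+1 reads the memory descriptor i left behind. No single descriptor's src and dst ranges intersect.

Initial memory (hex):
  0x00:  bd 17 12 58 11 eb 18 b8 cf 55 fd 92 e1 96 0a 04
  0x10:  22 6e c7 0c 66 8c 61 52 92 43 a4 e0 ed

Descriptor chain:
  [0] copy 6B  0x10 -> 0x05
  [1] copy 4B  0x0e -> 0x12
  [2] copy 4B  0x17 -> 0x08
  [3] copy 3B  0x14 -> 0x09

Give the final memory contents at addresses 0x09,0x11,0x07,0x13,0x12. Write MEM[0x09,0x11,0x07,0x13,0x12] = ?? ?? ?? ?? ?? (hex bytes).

  after D0: wrote 6B at 0x05 = 226ec70c668c
  after D1: wrote 4B at 0x12 = 0a04226e
  after D2: wrote 4B at 0x08 = 529243a4
  after D3: wrote 3B at 0x09 = 226e61
query mem[0x09]=0x22, mem[0x11]=0x6e, mem[0x07]=0xc7, mem[0x13]=0x04, mem[0x12]=0x0a

MEM[0x09,0x11,0x07,0x13,0x12] = 22 6e c7 04 0a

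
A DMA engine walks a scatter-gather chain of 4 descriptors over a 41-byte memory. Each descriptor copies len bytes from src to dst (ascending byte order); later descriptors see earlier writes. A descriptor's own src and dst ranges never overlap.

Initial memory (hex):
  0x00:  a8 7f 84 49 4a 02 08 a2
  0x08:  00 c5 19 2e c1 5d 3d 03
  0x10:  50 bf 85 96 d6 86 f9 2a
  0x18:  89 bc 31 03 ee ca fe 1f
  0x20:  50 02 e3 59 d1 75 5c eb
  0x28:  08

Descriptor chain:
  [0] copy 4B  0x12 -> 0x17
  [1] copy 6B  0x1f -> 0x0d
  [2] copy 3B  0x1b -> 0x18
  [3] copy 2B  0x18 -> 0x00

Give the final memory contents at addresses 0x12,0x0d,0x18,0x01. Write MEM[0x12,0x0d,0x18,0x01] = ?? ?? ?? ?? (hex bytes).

  after D0: wrote 4B at 0x17 = 8596d686
  after D1: wrote 6B at 0x0d = 1f5002e359d1
  after D2: wrote 3B at 0x18 = 03eeca
  after D3: wrote 2B at 0x00 = 03ee
query mem[0x12]=0xd1, mem[0x0d]=0x1f, mem[0x18]=0x03, mem[0x01]=0xee

MEM[0x12,0x0d,0x18,0x01] = d1 1f 03 ee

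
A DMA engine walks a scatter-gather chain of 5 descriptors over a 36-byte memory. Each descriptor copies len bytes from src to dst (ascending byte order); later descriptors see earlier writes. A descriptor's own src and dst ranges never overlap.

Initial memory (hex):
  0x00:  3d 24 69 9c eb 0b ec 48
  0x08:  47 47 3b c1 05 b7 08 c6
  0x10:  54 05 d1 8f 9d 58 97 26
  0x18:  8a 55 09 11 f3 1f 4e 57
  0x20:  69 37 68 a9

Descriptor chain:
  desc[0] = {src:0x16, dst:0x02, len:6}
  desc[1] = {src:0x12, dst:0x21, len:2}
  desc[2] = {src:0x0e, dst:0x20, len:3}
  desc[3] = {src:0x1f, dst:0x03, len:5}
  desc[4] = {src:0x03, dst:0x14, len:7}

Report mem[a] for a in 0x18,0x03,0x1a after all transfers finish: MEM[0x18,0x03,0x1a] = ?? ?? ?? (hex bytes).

MEM[0x18,0x03,0x1a] = a9 57 47

[0] 0x16->0x02 len=6 : 97 26 8a 55 09 11
[1] 0x12->0x21 len=2 : d1 8f
[2] 0x0e->0x20 len=3 : 08 c6 54
[3] 0x1f->0x03 len=5 : 57 08 c6 54 a9
[4] 0x03->0x14 len=7 : 57 08 c6 54 a9 47 47
query mem[0x18]=0xa9, mem[0x03]=0x57, mem[0x1a]=0x47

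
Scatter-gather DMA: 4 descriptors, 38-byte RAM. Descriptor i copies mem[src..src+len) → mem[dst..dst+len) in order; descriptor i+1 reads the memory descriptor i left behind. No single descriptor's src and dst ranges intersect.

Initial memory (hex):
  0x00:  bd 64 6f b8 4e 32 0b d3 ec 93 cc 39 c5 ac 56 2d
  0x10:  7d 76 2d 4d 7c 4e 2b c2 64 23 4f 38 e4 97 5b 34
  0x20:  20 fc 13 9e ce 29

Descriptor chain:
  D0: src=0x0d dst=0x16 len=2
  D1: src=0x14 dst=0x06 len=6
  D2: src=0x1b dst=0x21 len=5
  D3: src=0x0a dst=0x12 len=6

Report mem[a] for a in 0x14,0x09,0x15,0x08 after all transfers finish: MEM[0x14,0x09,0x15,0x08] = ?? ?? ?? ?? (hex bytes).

  after D0: wrote 2B at 0x16 = ac56
  after D1: wrote 6B at 0x06 = 7c4eac566423
  after D2: wrote 5B at 0x21 = 38e4975b34
  after D3: wrote 6B at 0x12 = 6423c5ac562d
query mem[0x14]=0xc5, mem[0x09]=0x56, mem[0x15]=0xac, mem[0x08]=0xac

MEM[0x14,0x09,0x15,0x08] = c5 56 ac ac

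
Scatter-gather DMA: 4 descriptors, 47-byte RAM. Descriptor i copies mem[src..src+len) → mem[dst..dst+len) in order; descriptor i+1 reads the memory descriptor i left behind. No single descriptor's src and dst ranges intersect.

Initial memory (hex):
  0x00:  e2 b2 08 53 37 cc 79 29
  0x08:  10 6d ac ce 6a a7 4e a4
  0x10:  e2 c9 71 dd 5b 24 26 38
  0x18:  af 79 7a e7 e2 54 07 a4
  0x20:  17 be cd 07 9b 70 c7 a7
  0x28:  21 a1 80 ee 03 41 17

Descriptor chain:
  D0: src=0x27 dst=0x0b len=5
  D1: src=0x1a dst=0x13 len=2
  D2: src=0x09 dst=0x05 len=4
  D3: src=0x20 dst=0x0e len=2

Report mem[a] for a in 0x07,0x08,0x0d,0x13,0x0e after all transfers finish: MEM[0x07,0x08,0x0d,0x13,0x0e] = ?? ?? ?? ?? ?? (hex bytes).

D0: mem[0x0b..0x0f] <- [a7 21 a1 80 ee]
D1: mem[0x13..0x14] <- [7a e7]
D2: mem[0x05..0x08] <- [6d ac a7 21]
D3: mem[0x0e..0x0f] <- [17 be]
query mem[0x07]=0xa7, mem[0x08]=0x21, mem[0x0d]=0xa1, mem[0x13]=0x7a, mem[0x0e]=0x17

MEM[0x07,0x08,0x0d,0x13,0x0e] = a7 21 a1 7a 17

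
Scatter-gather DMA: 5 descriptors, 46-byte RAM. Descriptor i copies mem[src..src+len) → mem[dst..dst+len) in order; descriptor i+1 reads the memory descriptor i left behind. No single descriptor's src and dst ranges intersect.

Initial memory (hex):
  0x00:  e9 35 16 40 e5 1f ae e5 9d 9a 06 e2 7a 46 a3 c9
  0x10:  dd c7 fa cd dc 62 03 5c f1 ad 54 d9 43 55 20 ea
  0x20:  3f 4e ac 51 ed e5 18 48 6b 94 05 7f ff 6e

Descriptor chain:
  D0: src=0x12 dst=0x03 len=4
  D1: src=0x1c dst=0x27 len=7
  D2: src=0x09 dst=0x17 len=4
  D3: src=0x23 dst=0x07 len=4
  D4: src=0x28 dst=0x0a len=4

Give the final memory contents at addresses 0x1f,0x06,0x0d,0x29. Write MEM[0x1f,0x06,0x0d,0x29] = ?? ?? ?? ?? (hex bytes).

MEM[0x1f,0x06,0x0d,0x29] = ea 62 3f 20

D0: mem[0x03..0x06] <- [fa cd dc 62]
D1: mem[0x27..0x2d] <- [43 55 20 ea 3f 4e ac]
D2: mem[0x17..0x1a] <- [9a 06 e2 7a]
D3: mem[0x07..0x0a] <- [51 ed e5 18]
D4: mem[0x0a..0x0d] <- [55 20 ea 3f]
query mem[0x1f]=0xea, mem[0x06]=0x62, mem[0x0d]=0x3f, mem[0x29]=0x20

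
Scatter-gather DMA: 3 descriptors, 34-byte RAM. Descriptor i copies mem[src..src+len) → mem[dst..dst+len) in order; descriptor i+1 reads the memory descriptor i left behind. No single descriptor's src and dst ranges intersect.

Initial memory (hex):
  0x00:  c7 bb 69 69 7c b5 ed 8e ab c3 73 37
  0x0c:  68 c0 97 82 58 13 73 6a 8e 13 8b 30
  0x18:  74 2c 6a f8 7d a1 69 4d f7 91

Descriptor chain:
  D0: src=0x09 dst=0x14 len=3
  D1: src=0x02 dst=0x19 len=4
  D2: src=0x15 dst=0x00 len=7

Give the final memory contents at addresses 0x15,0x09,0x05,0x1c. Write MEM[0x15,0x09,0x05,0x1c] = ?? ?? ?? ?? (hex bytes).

MEM[0x15,0x09,0x05,0x1c] = 73 c3 69 b5

#0 dst[0x14+3] := {0xc3,0x73,0x37}
#1 dst[0x19+4] := {0x69,0x69,0x7c,0xb5}
#2 dst[0x00+7] := {0x73,0x37,0x30,0x74,0x69,0x69,0x7c}
query mem[0x15]=0x73, mem[0x09]=0xc3, mem[0x05]=0x69, mem[0x1c]=0xb5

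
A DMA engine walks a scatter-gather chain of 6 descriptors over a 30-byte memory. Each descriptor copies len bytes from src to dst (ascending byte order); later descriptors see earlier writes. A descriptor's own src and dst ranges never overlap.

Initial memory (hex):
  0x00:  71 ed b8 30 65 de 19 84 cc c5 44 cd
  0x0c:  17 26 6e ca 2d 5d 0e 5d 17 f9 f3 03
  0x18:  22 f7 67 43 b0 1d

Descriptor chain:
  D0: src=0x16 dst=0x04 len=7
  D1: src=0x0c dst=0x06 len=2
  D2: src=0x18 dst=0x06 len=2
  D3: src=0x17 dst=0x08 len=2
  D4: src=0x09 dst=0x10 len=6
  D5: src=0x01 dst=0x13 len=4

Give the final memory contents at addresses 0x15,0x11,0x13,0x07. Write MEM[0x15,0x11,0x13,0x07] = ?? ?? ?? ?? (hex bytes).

  after D0: wrote 7B at 0x04 = f30322f76743b0
  after D1: wrote 2B at 0x06 = 1726
  after D2: wrote 2B at 0x06 = 22f7
  after D3: wrote 2B at 0x08 = 0322
  after D4: wrote 6B at 0x10 = 22b0cd17266e
  after D5: wrote 4B at 0x13 = edb830f3
query mem[0x15]=0x30, mem[0x11]=0xb0, mem[0x13]=0xed, mem[0x07]=0xf7

MEM[0x15,0x11,0x13,0x07] = 30 b0 ed f7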